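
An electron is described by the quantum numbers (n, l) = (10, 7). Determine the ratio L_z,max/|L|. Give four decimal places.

|L| = 2√14 ℏ ≈ 7.4833ℏ, while L_z,max = lℏ = 7ℏ.
L_z,max/|L| = 7/√56 = 0.9354.

L_z,max/|L| = 0.9354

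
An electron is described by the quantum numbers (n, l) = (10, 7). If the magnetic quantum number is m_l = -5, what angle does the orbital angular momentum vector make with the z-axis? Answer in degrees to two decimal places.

θ ≈ 131.92°

|L|² = l(l+1)ℏ² = 56ℏ², so |L| = 2√14 ℏ.
L_z = m_l ℏ = −5ℏ.
cos θ = L_z/|L| = -5/√56, so θ ≈ 131.92°.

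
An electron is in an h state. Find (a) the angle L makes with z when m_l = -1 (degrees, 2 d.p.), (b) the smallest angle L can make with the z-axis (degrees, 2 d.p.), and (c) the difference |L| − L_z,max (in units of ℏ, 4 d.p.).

An h state has l = 5.
For m_l = -1: cos θ = -1/√30, θ ≈ 100.52°.
cos θ_min = 5/√30, so θ_min ≈ 24.09°.
|L| − L_z,max = (√30 − 5)ℏ ≈ 0.4772ℏ.

θ(m_l=-1) ≈ 100.52°; θ_min ≈ 24.09°; |L|−L_z,max ≈ 0.4772ℏ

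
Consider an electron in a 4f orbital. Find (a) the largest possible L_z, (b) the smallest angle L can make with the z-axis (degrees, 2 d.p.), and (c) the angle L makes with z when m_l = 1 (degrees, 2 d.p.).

For 4f, l = 3.
L_z,max = lℏ = 3ℏ.
cos θ_min = 3/√12, so θ_min ≈ 30.00°.
For m_l = 1: cos θ = 1/√12, θ ≈ 73.22°.

L_z,max = 3ℏ; θ_min ≈ 30.00°; θ(m_l=1) ≈ 73.22°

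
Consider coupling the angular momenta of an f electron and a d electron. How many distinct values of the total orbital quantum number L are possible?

5

L runs from |3 − 2| = 1 to 3 + 2 = 5.
Allowed values: L = 1, 2, 3, 4, 5.
That is 5 values.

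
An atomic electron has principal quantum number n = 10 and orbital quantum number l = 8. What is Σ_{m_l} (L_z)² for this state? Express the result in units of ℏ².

Σ(L_z)² = 408 ℏ²

The allowed m_l values are -8, -7, -6, -5, -4, -3, -2, -1, 0, 1, 2, 3, 4, 5, 6, 7, 8.
Summing m² from −8 to 8: Σ m_l² = 408.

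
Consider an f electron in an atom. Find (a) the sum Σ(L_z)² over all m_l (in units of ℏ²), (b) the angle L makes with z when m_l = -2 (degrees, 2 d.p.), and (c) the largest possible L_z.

F corresponds to l = 3.
Σ m_l² = 28, so Σ(L_z)² = 28 ℏ².
For m_l = -2: cos θ = -2/√12, θ ≈ 125.26°.
L_z,max = lℏ = 3ℏ.

Σ(L_z)² = 28 ℏ²; θ(m_l=-2) ≈ 125.26°; L_z,max = 3ℏ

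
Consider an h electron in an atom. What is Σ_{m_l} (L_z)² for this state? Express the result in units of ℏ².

An h state has l = 5.
m_l runs from −5 to 5, i.e. {-5, -4, -3, -2, -1, 0, 1, 2, 3, 4, 5}.
Σ m_l² = 2·(1 + 4 + 9 + 16 + 25) = 110.

Σ(L_z)² = 110 ℏ²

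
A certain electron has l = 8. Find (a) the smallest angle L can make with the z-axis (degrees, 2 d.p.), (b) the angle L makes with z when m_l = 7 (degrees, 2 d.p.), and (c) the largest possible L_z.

θ_min ≈ 19.47°; θ(m_l=7) ≈ 34.42°; L_z,max = 8ℏ

cos θ_min = 8/√72, so θ_min ≈ 19.47°.
For m_l = 7: cos θ = 7/√72, θ ≈ 34.42°.
L_z,max = lℏ = 8ℏ.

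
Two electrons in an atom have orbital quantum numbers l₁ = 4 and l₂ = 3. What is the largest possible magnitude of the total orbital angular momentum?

Angular momentum addition gives L = |l₁ − l₂|, …, l₁ + l₂.
Allowed values: L = 1, 2, 3, 4, 5, 6, 7.
The largest magnitude corresponds to L = 7: |L_tot| = ℏ√(7·8) = 2√14 ℏ.

|L_tot|_max = 2√14 ℏ ≈ 7.483ℏ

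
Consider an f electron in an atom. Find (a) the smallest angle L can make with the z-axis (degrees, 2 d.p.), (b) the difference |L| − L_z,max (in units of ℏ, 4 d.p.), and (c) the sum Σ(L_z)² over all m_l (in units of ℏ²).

θ_min ≈ 30.00°; |L|−L_z,max ≈ 0.4641ℏ; Σ(L_z)² = 28 ℏ²

For an f orbital, l = 3.
cos θ_min = 3/√12, so θ_min ≈ 30.00°.
|L| − L_z,max = (2√3 − 3)ℏ ≈ 0.4641ℏ.
Σ m_l² = 28, so Σ(L_z)² = 28 ℏ².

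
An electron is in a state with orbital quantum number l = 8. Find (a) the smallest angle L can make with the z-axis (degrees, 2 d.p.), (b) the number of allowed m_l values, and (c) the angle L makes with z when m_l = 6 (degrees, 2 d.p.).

cos θ_min = 8/√72, so θ_min ≈ 19.47°.
There are 2l+1 = 17 values of m_l.
For m_l = 6: cos θ = 6/√72, θ ≈ 45.00°.

θ_min ≈ 19.47°; 17 values; θ(m_l=6) ≈ 45.00°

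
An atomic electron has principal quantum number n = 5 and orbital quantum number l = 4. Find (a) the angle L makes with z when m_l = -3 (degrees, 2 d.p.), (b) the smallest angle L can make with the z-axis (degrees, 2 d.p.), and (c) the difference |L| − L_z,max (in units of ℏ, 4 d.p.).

θ(m_l=-3) ≈ 132.13°; θ_min ≈ 26.57°; |L|−L_z,max ≈ 0.4721ℏ

For m_l = -3: cos θ = -3/√20, θ ≈ 132.13°.
cos θ_min = 4/√20, so θ_min ≈ 26.57°.
|L| − L_z,max = (2√5 − 4)ℏ ≈ 0.4721ℏ.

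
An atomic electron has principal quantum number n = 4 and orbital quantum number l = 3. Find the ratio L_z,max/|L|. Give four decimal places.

|L| = 2√3 ℏ ≈ 3.4641ℏ, while L_z,max = lℏ = 3ℏ.
L_z,max/|L| = 3/√12 = 0.8660.

L_z,max/|L| = 0.8660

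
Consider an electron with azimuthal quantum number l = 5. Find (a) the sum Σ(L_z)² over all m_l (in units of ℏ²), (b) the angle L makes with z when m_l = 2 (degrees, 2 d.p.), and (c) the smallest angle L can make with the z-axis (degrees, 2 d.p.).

Σ(L_z)² = 110 ℏ²; θ(m_l=2) ≈ 68.58°; θ_min ≈ 24.09°

Σ m_l² = 110, so Σ(L_z)² = 110 ℏ².
For m_l = 2: cos θ = 2/√30, θ ≈ 68.58°.
cos θ_min = 5/√30, so θ_min ≈ 24.09°.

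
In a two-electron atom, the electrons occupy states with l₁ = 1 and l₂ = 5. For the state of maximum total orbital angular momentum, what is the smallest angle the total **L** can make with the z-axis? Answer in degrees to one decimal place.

Angular momentum addition gives L = |l₁ − l₂|, …, l₁ + l₂.
So L can be 4, 5, 6.
The maximum is L = 6, with |L_tot| = ℏ√(6·7) = √42 ℏ.
The minimum angle with z is arccos(6/√42) ≈ 22.2°.

θ_min ≈ 22.2°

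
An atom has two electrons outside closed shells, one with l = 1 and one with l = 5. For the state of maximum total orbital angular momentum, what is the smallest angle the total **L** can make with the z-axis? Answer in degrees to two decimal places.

By the triangle rule, |l₁ − l₂| ≤ L ≤ l₁ + l₂.
Allowed values: L = 4, 5, 6.
The maximum is L = 6, with |L_tot| = ℏ√(6·7) = √42 ℏ.
The minimum angle with z is arccos(6/√42) ≈ 22.21°.

θ_min ≈ 22.21°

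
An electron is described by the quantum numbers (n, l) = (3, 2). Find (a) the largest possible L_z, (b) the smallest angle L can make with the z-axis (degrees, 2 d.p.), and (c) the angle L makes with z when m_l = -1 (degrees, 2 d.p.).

L_z,max = lℏ = 2ℏ.
cos θ_min = 2/√6, so θ_min ≈ 35.26°.
For m_l = -1: cos θ = -1/√6, θ ≈ 114.09°.

L_z,max = 2ℏ; θ_min ≈ 35.26°; θ(m_l=-1) ≈ 114.09°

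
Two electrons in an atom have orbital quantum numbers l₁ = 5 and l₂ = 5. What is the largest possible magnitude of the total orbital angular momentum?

L runs from |5 − 5| = 0 to 5 + 5 = 10.
So L can be 0, 1, 2, 3, 4, 5, 6, 7, 8, 9, 10.
The largest magnitude corresponds to L = 10: |L_tot| = ℏ√(10·11) = √110 ℏ.

|L_tot|_max = √110 ℏ ≈ 10.488ℏ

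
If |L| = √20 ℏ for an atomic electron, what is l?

Since |L|² = l(l+1)ℏ², l(l+1) = 20.
The positive root is l = 4.

l = 4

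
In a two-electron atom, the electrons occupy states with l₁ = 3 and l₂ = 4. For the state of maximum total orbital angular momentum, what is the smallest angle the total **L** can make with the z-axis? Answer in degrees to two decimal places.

θ_min ≈ 20.70°

L runs from |3 − 4| = 1 to 3 + 4 = 7.
So L can be 1, 2, 3, 4, 5, 6, 7.
The maximum is L = 7, with |L_tot| = ℏ√(7·8) = 2√14 ℏ.
The minimum angle with z is arccos(7/√56) ≈ 20.70°.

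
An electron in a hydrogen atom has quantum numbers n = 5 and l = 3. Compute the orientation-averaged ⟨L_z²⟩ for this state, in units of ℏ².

⟨L_z²⟩ = 4 ℏ²

m_l runs from −3 to 3, i.e. {-3, -2, -1, 0, 1, 2, 3}.
⟨L_z²⟩ = ℏ²·l(l+1)/3 = 4ℏ².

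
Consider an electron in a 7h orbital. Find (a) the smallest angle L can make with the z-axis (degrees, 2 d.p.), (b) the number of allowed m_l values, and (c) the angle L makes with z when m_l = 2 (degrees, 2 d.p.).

θ_min ≈ 24.09°; 11 values; θ(m_l=2) ≈ 68.58°

7h means n = 7, l = 5.
cos θ_min = 5/√30, so θ_min ≈ 24.09°.
There are 2l+1 = 11 values of m_l.
For m_l = 2: cos θ = 2/√30, θ ≈ 68.58°.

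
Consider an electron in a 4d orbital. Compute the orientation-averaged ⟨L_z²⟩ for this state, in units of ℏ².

⟨L_z²⟩ = 2 ℏ²

For 4d, l = 2.
The allowed m_l values are -2, -1, 0, 1, 2.
⟨L_z²⟩ = ℏ²·l(l+1)/3 = 2ℏ².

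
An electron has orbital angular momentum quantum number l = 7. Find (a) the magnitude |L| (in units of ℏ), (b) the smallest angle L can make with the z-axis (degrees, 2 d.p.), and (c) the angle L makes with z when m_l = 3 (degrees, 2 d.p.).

|L| = ℏ√(7·8) = 2√14 ℏ ≈ 7.483ℏ.
cos θ_min = 7/√56, so θ_min ≈ 20.70°.
For m_l = 3: cos θ = 3/√56, θ ≈ 66.37°.

|L| = 2√14 ℏ ≈ 7.483ℏ; θ_min ≈ 20.70°; θ(m_l=3) ≈ 66.37°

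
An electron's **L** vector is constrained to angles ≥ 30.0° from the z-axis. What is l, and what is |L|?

l = 3, |L| = 2√3 ℏ ≈ 3.464ℏ

cos²θ_min = l/(l+1) = 0.7500.
Thus l = 0.7500/(1 − 0.7500) ≈ 3.
Then |L| = ℏ√(3·4) = 2√3 ℏ.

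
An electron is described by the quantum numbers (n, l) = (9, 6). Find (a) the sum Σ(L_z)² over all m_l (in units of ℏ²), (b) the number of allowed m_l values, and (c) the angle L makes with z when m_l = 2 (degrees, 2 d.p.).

Σ m_l² = 182, so Σ(L_z)² = 182 ℏ².
There are 2l+1 = 13 values of m_l.
For m_l = 2: cos θ = 2/√42, θ ≈ 72.02°.

Σ(L_z)² = 182 ℏ²; 13 values; θ(m_l=2) ≈ 72.02°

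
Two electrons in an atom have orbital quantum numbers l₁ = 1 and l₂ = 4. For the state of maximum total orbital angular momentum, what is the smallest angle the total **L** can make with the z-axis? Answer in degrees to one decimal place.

The total orbital quantum number L ranges from |l₁ − l₂| to l₁ + l₂ in integer steps.
L ∈ {3, 4, 5}.
The maximum is L = 5, with |L_tot| = ℏ√(5·6) = √30 ℏ.
The minimum angle with z is arccos(5/√30) ≈ 24.1°.

θ_min ≈ 24.1°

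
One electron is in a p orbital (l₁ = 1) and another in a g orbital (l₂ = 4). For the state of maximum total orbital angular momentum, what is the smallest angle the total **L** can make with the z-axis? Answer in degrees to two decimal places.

θ_min ≈ 24.09°

L runs from |1 − 4| = 3 to 1 + 4 = 5.
L ∈ {3, 4, 5}.
The maximum is L = 5, with |L_tot| = ℏ√(5·6) = √30 ℏ.
The minimum angle with z is arccos(5/√30) ≈ 24.09°.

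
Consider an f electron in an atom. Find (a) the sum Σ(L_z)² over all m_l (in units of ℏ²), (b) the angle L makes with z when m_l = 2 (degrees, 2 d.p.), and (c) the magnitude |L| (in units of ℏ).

Σ(L_z)² = 28 ℏ²; θ(m_l=2) ≈ 54.74°; |L| = 2√3 ℏ ≈ 3.464ℏ

For an f orbital, l = 3.
Σ m_l² = 28, so Σ(L_z)² = 28 ℏ².
For m_l = 2: cos θ = 2/√12, θ ≈ 54.74°.
|L| = ℏ√(3·4) = 2√3 ℏ ≈ 3.464ℏ.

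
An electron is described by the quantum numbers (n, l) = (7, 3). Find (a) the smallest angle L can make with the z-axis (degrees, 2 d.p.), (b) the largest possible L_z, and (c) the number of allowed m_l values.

θ_min ≈ 30.00°; L_z,max = 3ℏ; 7 values

cos θ_min = 3/√12, so θ_min ≈ 30.00°.
L_z,max = lℏ = 3ℏ.
There are 2l+1 = 7 values of m_l.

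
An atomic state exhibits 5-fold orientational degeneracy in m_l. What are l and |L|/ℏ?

l = 2, |L| = √6 ℏ ≈ 2.449ℏ

5 = 2l + 1, so l = (5−1)/2 = 2.
Then |L| = √(l(l+1)) ℏ = √6 ℏ.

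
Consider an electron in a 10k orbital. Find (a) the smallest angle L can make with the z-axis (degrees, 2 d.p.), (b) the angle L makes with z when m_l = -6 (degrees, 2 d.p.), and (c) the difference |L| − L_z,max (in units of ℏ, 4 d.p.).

For 10k, l = 7.
cos θ_min = 7/√56, so θ_min ≈ 20.70°.
For m_l = -6: cos θ = -6/√56, θ ≈ 143.30°.
|L| − L_z,max = (2√14 − 7)ℏ ≈ 0.4833ℏ.

θ_min ≈ 20.70°; θ(m_l=-6) ≈ 143.30°; |L|−L_z,max ≈ 0.4833ℏ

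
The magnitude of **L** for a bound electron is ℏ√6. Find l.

Since |L|² = l(l+1)ℏ², l(l+1) = 6.
Solving: l = 2.

l = 2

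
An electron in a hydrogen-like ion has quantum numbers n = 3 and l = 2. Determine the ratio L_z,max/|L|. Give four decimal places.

|L| = √6 ℏ ≈ 2.4495ℏ, while L_z,max = lℏ = 2ℏ.
L_z,max/|L| = 2/√6 = 0.8165.

L_z,max/|L| = 0.8165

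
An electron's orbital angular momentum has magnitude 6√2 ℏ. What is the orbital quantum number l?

Since |L|² = l(l+1)ℏ², l(l+1) = 72.
The positive root is l = 8.

l = 8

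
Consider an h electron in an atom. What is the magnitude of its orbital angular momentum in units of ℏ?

|L| = √30 ℏ ≈ 5.477ℏ

An h state has l = 5.
|L| = ℏ√(l(l+1)) = ℏ√(5·6) = √30 ℏ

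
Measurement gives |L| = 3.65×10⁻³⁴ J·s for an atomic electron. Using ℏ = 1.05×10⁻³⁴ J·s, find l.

|L|/ℏ = (3.65×10⁻³⁴)/(1.05×10⁻³⁴) ≈ 3.476.
(|L|/ℏ)² = l(l+1) ≈ 12.08 ⇒ l = 3.

l = 3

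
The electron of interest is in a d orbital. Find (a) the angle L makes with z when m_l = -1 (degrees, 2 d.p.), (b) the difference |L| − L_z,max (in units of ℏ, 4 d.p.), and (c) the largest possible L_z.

θ(m_l=-1) ≈ 114.09°; |L|−L_z,max ≈ 0.4495ℏ; L_z,max = 2ℏ

The letter d corresponds to l = 2.
For m_l = -1: cos θ = -1/√6, θ ≈ 114.09°.
|L| − L_z,max = (√6 − 2)ℏ ≈ 0.4495ℏ.
L_z,max = lℏ = 2ℏ.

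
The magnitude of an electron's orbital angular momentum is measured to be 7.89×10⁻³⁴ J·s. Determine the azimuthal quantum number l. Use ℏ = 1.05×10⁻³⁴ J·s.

Dividing by ℏ: |L|/ℏ ≈ 7.514.
Set l(l+1) = 56.46; the integer solution is l = 7.

l = 7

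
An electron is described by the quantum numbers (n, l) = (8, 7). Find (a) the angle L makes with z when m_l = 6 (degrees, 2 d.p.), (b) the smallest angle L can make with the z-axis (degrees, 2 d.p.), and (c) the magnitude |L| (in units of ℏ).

For m_l = 6: cos θ = 6/√56, θ ≈ 36.70°.
cos θ_min = 7/√56, so θ_min ≈ 20.70°.
|L| = ℏ√(7·8) = 2√14 ℏ ≈ 7.483ℏ.

θ(m_l=6) ≈ 36.70°; θ_min ≈ 20.70°; |L| = 2√14 ℏ ≈ 7.483ℏ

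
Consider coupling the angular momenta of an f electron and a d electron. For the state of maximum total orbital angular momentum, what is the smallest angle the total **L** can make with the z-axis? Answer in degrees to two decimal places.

The total orbital quantum number L ranges from |l₁ − l₂| to l₁ + l₂ in integer steps.
L ∈ {1, 2, 3, 4, 5}.
The maximum is L = 5, with |L_tot| = ℏ√(5·6) = √30 ℏ.
The minimum angle with z is arccos(5/√30) ≈ 24.09°.

θ_min ≈ 24.09°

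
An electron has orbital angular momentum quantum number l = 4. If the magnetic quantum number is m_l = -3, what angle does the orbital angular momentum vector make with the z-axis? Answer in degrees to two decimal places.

θ ≈ 132.13°

|L| = √(l(l+1)) ℏ = 2√5 ℏ.
L_z = m_l ℏ = −3ℏ.
cos θ = L_z/|L| = -3/√20, so θ ≈ 132.13°.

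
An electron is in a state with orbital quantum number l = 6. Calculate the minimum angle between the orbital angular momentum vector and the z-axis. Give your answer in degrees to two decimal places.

θ_min ≈ 22.21°

|L| = ℏ√(l(l+1)) = √42 ℏ.
The smallest angle corresponds to the largest L_z, i.e. m_l = l = 6, giving L_z = 6ℏ.
cos θ_min = 6/√42, so θ_min ≈ 22.21°.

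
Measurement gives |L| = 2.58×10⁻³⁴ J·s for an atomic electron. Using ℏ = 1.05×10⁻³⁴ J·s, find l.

|L|/ℏ = (2.58×10⁻³⁴)/(1.05×10⁻³⁴) ≈ 2.457.
(|L|/ℏ)² = l(l+1) ≈ 6.04 ⇒ l = 2.

l = 2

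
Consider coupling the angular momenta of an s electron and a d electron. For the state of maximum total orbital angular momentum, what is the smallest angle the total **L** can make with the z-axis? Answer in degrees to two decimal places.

θ_min ≈ 35.26°

By the triangle rule, |l₁ − l₂| ≤ L ≤ l₁ + l₂.
So L can be 2.
The maximum is L = 2, with |L_tot| = ℏ√(2·3) = √6 ℏ.
The minimum angle with z is arccos(2/√6) ≈ 35.26°.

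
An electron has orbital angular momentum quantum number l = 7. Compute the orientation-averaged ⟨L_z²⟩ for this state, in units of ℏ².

m_l ∈ {-7, -6, -5, -4, -3, -2, -1, 0, 1, 2, 3, 4, 5, 6, 7}.
⟨L_z²⟩ = ℏ²·l(l+1)/3 = 18.67ℏ².

⟨L_z²⟩ = 18.67 ℏ²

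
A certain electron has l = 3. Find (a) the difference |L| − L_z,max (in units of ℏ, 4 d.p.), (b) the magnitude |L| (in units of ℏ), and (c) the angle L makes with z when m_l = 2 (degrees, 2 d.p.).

|L| − L_z,max = (2√3 − 3)ℏ ≈ 0.4641ℏ.
|L| = ℏ√(3·4) = 2√3 ℏ ≈ 3.464ℏ.
For m_l = 2: cos θ = 2/√12, θ ≈ 54.74°.

|L|−L_z,max ≈ 0.4641ℏ; |L| = 2√3 ℏ ≈ 3.464ℏ; θ(m_l=2) ≈ 54.74°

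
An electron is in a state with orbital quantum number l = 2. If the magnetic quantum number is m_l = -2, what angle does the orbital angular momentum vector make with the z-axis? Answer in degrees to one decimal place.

|L| = ℏ√(l(l+1)) = √6 ℏ.
L_z = m_l ℏ = −2ℏ.
cos θ = L_z/|L| = -2/√6, so θ ≈ 144.7°.

θ ≈ 144.7°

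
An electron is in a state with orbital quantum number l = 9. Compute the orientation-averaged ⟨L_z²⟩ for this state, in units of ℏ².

⟨L_z²⟩ = 30 ℏ²

m_l ∈ {-9, -8, -7, -6, -5, -4, -3, -2, -1, 0, 1, 2, 3, 4, 5, 6, 7, 8, 9}.
⟨L_z²⟩ = ℏ²·(Σ m_l²)/(2l+1) = ℏ²·570/19 = 30ℏ².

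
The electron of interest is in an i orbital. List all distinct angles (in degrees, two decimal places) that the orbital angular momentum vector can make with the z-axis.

θ ∈ {22.21°, 39.51°, 51.89°, 62.42°, 72.02°, 81.12°, 90.00°, 98.88°, 107.98°, 117.58°, 128.11°, 140.49°, 157.79°}

An i state has l = 6.
|L|² = l(l+1)ℏ² = 42ℏ², so |L| = √42 ℏ.
cos θ = m_l/√42 for each m_l ∈ {-6, -5, -4, -3, -2, -1, 0, 1, 2, 3, 4, 5, 6}.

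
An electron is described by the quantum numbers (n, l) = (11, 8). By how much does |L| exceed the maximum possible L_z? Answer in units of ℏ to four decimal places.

|L| = 6√2 ℏ ≈ 8.4853ℏ, while L_z,max = lℏ = 8ℏ.
The difference is (6√2 − 8)ℏ ≈ 0.4853ℏ.

|L| − L_z,max ≈ 0.4853ℏ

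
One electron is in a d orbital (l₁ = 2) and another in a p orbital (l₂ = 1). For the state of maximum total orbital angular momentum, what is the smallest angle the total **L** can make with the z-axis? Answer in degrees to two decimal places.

The total orbital quantum number L ranges from |l₁ − l₂| to l₁ + l₂ in integer steps.
So L can be 1, 2, 3.
The maximum is L = 3, with |L_tot| = ℏ√(3·4) = 2√3 ℏ.
The minimum angle with z is arccos(3/√12) ≈ 30.00°.

θ_min ≈ 30.00°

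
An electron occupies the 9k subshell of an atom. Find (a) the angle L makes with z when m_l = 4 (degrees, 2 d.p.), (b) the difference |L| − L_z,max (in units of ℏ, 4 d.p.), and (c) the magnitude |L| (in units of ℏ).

The 9k subshell has l = 7.
For m_l = 4: cos θ = 4/√56, θ ≈ 57.69°.
|L| − L_z,max = (2√14 − 7)ℏ ≈ 0.4833ℏ.
|L| = ℏ√(7·8) = 2√14 ℏ ≈ 7.483ℏ.

θ(m_l=4) ≈ 57.69°; |L|−L_z,max ≈ 0.4833ℏ; |L| = 2√14 ℏ ≈ 7.483ℏ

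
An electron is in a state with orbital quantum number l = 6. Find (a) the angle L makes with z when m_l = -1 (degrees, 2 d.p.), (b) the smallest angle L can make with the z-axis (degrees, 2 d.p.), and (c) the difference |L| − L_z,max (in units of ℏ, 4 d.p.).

For m_l = -1: cos θ = -1/√42, θ ≈ 98.88°.
cos θ_min = 6/√42, so θ_min ≈ 22.21°.
|L| − L_z,max = (√42 − 6)ℏ ≈ 0.4807ℏ.

θ(m_l=-1) ≈ 98.88°; θ_min ≈ 22.21°; |L|−L_z,max ≈ 0.4807ℏ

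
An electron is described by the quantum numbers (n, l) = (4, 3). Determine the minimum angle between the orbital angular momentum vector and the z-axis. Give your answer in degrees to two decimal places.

|L| = √(l(l+1)) ℏ = 2√3 ℏ.
The smallest angle corresponds to the largest L_z, i.e. m_l = l = 3, giving L_z = 3ℏ.
cos θ_min = 3/√12, so θ_min ≈ 30.00°.

θ_min ≈ 30.00°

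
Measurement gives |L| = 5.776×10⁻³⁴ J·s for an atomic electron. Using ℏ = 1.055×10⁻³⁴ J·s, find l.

l = 5

In units of ℏ, |L| ≈ 5.475.
(|L|/ℏ)² = l(l+1) ≈ 29.97 ⇒ l = 5.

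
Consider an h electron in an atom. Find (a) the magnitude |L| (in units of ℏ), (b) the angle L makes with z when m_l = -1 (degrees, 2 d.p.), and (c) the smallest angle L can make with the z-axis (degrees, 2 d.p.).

The letter h corresponds to l = 5.
|L| = ℏ√(5·6) = √30 ℏ ≈ 5.477ℏ.
For m_l = -1: cos θ = -1/√30, θ ≈ 100.52°.
cos θ_min = 5/√30, so θ_min ≈ 24.09°.

|L| = √30 ℏ ≈ 5.477ℏ; θ(m_l=-1) ≈ 100.52°; θ_min ≈ 24.09°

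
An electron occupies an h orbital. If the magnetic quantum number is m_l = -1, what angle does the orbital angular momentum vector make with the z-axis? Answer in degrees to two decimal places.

For an h orbital, l = 5.
|L| = ℏ√(l(l+1)) = √30 ℏ.
L_z = m_l ℏ = −1ℏ.
cos θ = L_z/|L| = -1/√30, so θ ≈ 100.52°.

θ ≈ 100.52°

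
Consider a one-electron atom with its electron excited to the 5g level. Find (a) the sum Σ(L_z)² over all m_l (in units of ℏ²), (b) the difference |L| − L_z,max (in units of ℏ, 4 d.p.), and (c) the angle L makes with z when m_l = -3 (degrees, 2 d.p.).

Σ(L_z)² = 60 ℏ²; |L|−L_z,max ≈ 0.4721ℏ; θ(m_l=-3) ≈ 132.13°

The 5g level has l = 4.
Σ m_l² = 60, so Σ(L_z)² = 60 ℏ².
|L| − L_z,max = (2√5 − 4)ℏ ≈ 0.4721ℏ.
For m_l = -3: cos θ = -3/√20, θ ≈ 132.13°.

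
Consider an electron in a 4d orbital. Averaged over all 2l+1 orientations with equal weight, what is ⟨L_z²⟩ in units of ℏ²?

⟨L_z²⟩ = 2 ℏ²

For 4d, l = 2.
m_l runs from −2 to 2, i.e. {-2, -1, 0, 1, 2}.
⟨L_z²⟩ = ℏ²·(Σ m_l²)/(2l+1) = ℏ²·10/5 = 2ℏ².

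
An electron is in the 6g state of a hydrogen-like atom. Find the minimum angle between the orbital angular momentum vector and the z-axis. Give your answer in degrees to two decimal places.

The 6g subshell has l = 4.
|L|² = l(l+1)ℏ² = 20ℏ², so |L| = 2√5 ℏ.
The smallest angle corresponds to the largest L_z, i.e. m_l = l = 4, giving L_z = 4ℏ.
cos θ_min = 4/√20, so θ_min ≈ 26.57°.

θ_min ≈ 26.57°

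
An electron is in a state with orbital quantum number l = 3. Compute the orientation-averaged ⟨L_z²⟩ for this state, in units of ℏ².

m_l ∈ {-3, -2, -1, 0, 1, 2, 3}.
⟨L_z²⟩ = ℏ²·(Σ m_l²)/(2l+1) = ℏ²·28/7 = 4ℏ².

⟨L_z²⟩ = 4 ℏ²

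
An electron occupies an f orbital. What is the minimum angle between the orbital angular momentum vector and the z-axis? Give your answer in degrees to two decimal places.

θ_min ≈ 30.00°

The letter f corresponds to l = 3.
|L|² = l(l+1)ℏ² = 12ℏ², so |L| = 2√3 ℏ.
The smallest angle corresponds to the largest L_z, i.e. m_l = l = 3, giving L_z = 3ℏ.
cos θ_min = 3/√12, so θ_min ≈ 30.00°.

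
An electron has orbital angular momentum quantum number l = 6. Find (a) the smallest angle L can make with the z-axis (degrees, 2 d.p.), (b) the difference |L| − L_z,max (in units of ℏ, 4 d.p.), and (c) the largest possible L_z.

cos θ_min = 6/√42, so θ_min ≈ 22.21°.
|L| − L_z,max = (√42 − 6)ℏ ≈ 0.4807ℏ.
L_z,max = lℏ = 6ℏ.

θ_min ≈ 22.21°; |L|−L_z,max ≈ 0.4807ℏ; L_z,max = 6ℏ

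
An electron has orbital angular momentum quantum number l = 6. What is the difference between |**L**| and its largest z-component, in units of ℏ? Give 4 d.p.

|L| − L_z,max ≈ 0.4807ℏ

|L| = √42 ℏ ≈ 6.4807ℏ, while L_z,max = lℏ = 6ℏ.
The difference is (√42 − 6)ℏ ≈ 0.4807ℏ.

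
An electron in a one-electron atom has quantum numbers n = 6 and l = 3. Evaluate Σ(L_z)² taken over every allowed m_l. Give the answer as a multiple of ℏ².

m_l ∈ {-3, -2, -1, 0, 1, 2, 3}.
Σ m_l² = l(l+1)(2l+1)/3 = 3·4·7/3 = 28.

Σ(L_z)² = 28 ℏ²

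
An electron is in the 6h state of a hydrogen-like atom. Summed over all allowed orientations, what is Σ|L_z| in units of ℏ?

Σ|L_z| = 30 ℏ

The 6h subshell has l = 5.
m_l ∈ {-5, -4, -3, -2, -1, 0, 1, 2, 3, 4, 5}.
Σ|m_l| = 2·5(5+1)/2 = 30.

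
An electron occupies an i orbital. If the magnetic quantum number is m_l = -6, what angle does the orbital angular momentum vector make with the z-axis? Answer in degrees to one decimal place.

The letter i corresponds to l = 6.
|L| = √(l(l+1)) ℏ = √42 ℏ.
L_z = m_l ℏ = −6ℏ.
cos θ = L_z/|L| = -6/√42, so θ ≈ 157.8°.

θ ≈ 157.8°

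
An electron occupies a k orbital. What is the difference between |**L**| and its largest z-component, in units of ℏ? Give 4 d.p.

A k state has l = 7.
|L| = 2√14 ℏ ≈ 7.4833ℏ, while L_z,max = lℏ = 7ℏ.
The difference is (2√14 − 7)ℏ ≈ 0.4833ℏ.

|L| − L_z,max ≈ 0.4833ℏ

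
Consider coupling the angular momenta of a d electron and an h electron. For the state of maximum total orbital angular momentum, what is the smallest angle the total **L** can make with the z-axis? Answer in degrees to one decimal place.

L runs from |2 − 5| = 3 to 2 + 5 = 7.
So L can be 3, 4, 5, 6, 7.
The maximum is L = 7, with |L_tot| = ℏ√(7·8) = 2√14 ℏ.
The minimum angle with z is arccos(7/√56) ≈ 20.7°.

θ_min ≈ 20.7°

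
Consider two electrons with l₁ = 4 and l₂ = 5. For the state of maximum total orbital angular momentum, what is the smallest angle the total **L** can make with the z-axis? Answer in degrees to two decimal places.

L runs from |4 − 5| = 1 to 4 + 5 = 9.
L ∈ {1, 2, 3, 4, 5, 6, 7, 8, 9}.
The maximum is L = 9, with |L_tot| = ℏ√(9·10) = 3√10 ℏ.
The minimum angle with z is arccos(9/√90) ≈ 18.43°.

θ_min ≈ 18.43°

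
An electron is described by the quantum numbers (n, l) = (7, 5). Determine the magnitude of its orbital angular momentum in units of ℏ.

|L| = ℏ√(l(l+1)) = ℏ√(5·6) = √30 ℏ

|L| = √30 ℏ ≈ 5.477ℏ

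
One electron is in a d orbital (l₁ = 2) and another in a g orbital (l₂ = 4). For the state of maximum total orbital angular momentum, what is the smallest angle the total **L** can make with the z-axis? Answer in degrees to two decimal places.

θ_min ≈ 22.21°

The total orbital quantum number L ranges from |l₁ − l₂| to l₁ + l₂ in integer steps.
Allowed values: L = 2, 3, 4, 5, 6.
The maximum is L = 6, with |L_tot| = ℏ√(6·7) = √42 ℏ.
The minimum angle with z is arccos(6/√42) ≈ 22.21°.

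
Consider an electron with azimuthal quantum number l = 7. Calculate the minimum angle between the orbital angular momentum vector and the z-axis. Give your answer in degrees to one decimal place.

θ_min ≈ 20.7°

|L| = ℏ√(l(l+1)) = 2√14 ℏ.
The smallest angle corresponds to the largest L_z, i.e. m_l = l = 7, giving L_z = 7ℏ.
cos θ_min = 7/√56, so θ_min ≈ 20.7°.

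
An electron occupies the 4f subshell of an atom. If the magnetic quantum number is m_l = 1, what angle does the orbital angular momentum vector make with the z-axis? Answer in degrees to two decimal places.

The 4f subshell has l = 3.
|L| = √(l(l+1)) ℏ = 2√3 ℏ.
L_z = m_l ℏ = 1ℏ.
cos θ = L_z/|L| = 1/√12, so θ ≈ 73.22°.

θ ≈ 73.22°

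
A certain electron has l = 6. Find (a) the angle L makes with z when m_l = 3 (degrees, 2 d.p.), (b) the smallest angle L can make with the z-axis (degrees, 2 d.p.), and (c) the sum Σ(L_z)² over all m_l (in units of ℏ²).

For m_l = 3: cos θ = 3/√42, θ ≈ 62.42°.
cos θ_min = 6/√42, so θ_min ≈ 22.21°.
Σ m_l² = 182, so Σ(L_z)² = 182 ℏ².

θ(m_l=3) ≈ 62.42°; θ_min ≈ 22.21°; Σ(L_z)² = 182 ℏ²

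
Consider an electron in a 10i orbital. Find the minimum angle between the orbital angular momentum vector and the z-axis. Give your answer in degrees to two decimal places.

10i means n = 10, l = 6.
|L|² = l(l+1)ℏ² = 42ℏ², so |L| = √42 ℏ.
The smallest angle corresponds to the largest L_z, i.e. m_l = l = 6, giving L_z = 6ℏ.
cos θ_min = 6/√42, so θ_min ≈ 22.21°.

θ_min ≈ 22.21°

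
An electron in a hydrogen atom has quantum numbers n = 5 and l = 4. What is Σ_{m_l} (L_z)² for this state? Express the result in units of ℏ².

Σ(L_z)² = 60 ℏ²

The allowed m_l values are -4, -3, -2, -1, 0, 1, 2, 3, 4.
Summing m² from −4 to 4: Σ m_l² = 60.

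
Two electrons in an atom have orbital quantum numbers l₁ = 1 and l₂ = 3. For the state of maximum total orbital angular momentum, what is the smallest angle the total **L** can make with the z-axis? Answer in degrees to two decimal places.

By the triangle rule, |l₁ − l₂| ≤ L ≤ l₁ + l₂.
L ∈ {2, 3, 4}.
The maximum is L = 4, with |L_tot| = ℏ√(4·5) = 2√5 ℏ.
The minimum angle with z is arccos(4/√20) ≈ 26.57°.

θ_min ≈ 26.57°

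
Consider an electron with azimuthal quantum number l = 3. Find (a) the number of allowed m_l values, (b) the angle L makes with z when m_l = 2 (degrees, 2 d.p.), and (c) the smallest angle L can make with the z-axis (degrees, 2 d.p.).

There are 2l+1 = 7 values of m_l.
For m_l = 2: cos θ = 2/√12, θ ≈ 54.74°.
cos θ_min = 3/√12, so θ_min ≈ 30.00°.

7 values; θ(m_l=2) ≈ 54.74°; θ_min ≈ 30.00°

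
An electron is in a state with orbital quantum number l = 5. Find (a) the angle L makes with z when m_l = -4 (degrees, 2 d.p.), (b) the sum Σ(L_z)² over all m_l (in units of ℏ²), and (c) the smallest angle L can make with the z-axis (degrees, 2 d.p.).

θ(m_l=-4) ≈ 136.91°; Σ(L_z)² = 110 ℏ²; θ_min ≈ 24.09°

For m_l = -4: cos θ = -4/√30, θ ≈ 136.91°.
Σ m_l² = 110, so Σ(L_z)² = 110 ℏ².
cos θ_min = 5/√30, so θ_min ≈ 24.09°.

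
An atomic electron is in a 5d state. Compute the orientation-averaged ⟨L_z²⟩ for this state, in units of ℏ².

5d means n = 5, l = 2.
The allowed m_l values are -2, -1, 0, 1, 2.
⟨L_z²⟩ = ℏ²·(Σ m_l²)/(2l+1) = ℏ²·10/5 = 2ℏ².

⟨L_z²⟩ = 2 ℏ²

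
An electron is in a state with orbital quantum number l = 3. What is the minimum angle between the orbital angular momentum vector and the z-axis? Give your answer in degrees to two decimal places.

θ_min ≈ 30.00°

|L| = √(l(l+1)) ℏ = 2√3 ℏ.
The smallest angle corresponds to the largest L_z, i.e. m_l = l = 3, giving L_z = 3ℏ.
cos θ_min = 3/√12, so θ_min ≈ 30.00°.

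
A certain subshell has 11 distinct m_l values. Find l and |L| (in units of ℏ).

l = 5, |L| = √30 ℏ ≈ 5.477ℏ

11 = 2l + 1, so l = (11−1)/2 = 5.
|L| = ℏ√(l(l+1)) = ℏ√(5·6) = √30 ℏ.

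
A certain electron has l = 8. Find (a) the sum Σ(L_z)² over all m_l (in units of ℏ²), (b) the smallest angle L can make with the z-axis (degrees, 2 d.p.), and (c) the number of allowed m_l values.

Σ(L_z)² = 408 ℏ²; θ_min ≈ 19.47°; 17 values

Σ m_l² = 408, so Σ(L_z)² = 408 ℏ².
cos θ_min = 8/√72, so θ_min ≈ 19.47°.
There are 2l+1 = 17 values of m_l.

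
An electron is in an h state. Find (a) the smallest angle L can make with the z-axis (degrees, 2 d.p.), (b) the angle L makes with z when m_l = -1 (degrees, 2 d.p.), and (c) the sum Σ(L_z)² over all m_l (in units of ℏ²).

The letter h corresponds to l = 5.
cos θ_min = 5/√30, so θ_min ≈ 24.09°.
For m_l = -1: cos θ = -1/√30, θ ≈ 100.52°.
Σ m_l² = 110, so Σ(L_z)² = 110 ℏ².

θ_min ≈ 24.09°; θ(m_l=-1) ≈ 100.52°; Σ(L_z)² = 110 ℏ²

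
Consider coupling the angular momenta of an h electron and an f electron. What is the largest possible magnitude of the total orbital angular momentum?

L runs from |5 − 3| = 2 to 5 + 3 = 8.
L ∈ {2, 3, 4, 5, 6, 7, 8}.
The largest magnitude corresponds to L = 8: |L_tot| = ℏ√(8·9) = 6√2 ℏ.

|L_tot|_max = 6√2 ℏ ≈ 8.485ℏ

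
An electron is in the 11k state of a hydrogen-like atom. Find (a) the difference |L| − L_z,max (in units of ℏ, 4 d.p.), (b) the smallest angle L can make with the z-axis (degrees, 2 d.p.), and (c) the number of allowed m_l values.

|L|−L_z,max ≈ 0.4833ℏ; θ_min ≈ 20.70°; 15 values

The 11k subshell has l = 7.
|L| − L_z,max = (2√14 − 7)ℏ ≈ 0.4833ℏ.
cos θ_min = 7/√56, so θ_min ≈ 20.70°.
There are 2l+1 = 15 values of m_l.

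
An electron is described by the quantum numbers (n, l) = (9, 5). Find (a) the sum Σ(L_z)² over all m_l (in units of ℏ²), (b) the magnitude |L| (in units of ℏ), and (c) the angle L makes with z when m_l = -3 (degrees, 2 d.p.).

Σ m_l² = 110, so Σ(L_z)² = 110 ℏ².
|L| = ℏ√(5·6) = √30 ℏ ≈ 5.477ℏ.
For m_l = -3: cos θ = -3/√30, θ ≈ 123.21°.

Σ(L_z)² = 110 ℏ²; |L| = √30 ℏ ≈ 5.477ℏ; θ(m_l=-3) ≈ 123.21°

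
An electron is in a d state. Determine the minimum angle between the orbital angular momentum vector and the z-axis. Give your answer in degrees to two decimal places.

θ_min ≈ 35.26°

D corresponds to l = 2.
|L| = ℏ√(l(l+1)) = √6 ℏ.
The smallest angle corresponds to the largest L_z, i.e. m_l = l = 2, giving L_z = 2ℏ.
cos θ_min = 2/√6, so θ_min ≈ 35.26°.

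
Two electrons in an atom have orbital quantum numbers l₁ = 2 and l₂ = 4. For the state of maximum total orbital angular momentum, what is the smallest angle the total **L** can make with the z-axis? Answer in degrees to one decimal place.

Angular momentum addition gives L = |l₁ − l₂|, …, l₁ + l₂.
So L can be 2, 3, 4, 5, 6.
The maximum is L = 6, with |L_tot| = ℏ√(6·7) = √42 ℏ.
The minimum angle with z is arccos(6/√42) ≈ 22.2°.

θ_min ≈ 22.2°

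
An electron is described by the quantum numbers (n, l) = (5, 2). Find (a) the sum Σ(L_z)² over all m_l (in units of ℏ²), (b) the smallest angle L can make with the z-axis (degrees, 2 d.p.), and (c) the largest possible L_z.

Σ m_l² = 10, so Σ(L_z)² = 10 ℏ².
cos θ_min = 2/√6, so θ_min ≈ 35.26°.
L_z,max = lℏ = 2ℏ.

Σ(L_z)² = 10 ℏ²; θ_min ≈ 35.26°; L_z,max = 2ℏ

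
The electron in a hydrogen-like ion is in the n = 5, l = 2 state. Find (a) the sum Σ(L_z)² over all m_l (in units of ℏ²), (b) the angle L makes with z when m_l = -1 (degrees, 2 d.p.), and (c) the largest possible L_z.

Σ m_l² = 10, so Σ(L_z)² = 10 ℏ².
For m_l = -1: cos θ = -1/√6, θ ≈ 114.09°.
L_z,max = lℏ = 2ℏ.

Σ(L_z)² = 10 ℏ²; θ(m_l=-1) ≈ 114.09°; L_z,max = 2ℏ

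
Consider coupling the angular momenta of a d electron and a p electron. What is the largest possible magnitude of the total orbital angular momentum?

By the triangle rule, |l₁ − l₂| ≤ L ≤ l₁ + l₂.
So L can be 1, 2, 3.
The largest magnitude corresponds to L = 3: |L_tot| = ℏ√(3·4) = 2√3 ℏ.

|L_tot|_max = 2√3 ℏ ≈ 3.464ℏ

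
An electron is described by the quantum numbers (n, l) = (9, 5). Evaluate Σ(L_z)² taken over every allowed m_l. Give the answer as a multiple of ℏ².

Σ(L_z)² = 110 ℏ²

m_l ∈ {-5, -4, -3, -2, -1, 0, 1, 2, 3, 4, 5}.
Summing m² from −5 to 5: Σ m_l² = 110.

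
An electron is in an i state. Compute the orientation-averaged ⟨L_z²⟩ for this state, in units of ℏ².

The letter i corresponds to l = 6.
m_l runs from −6 to 6, i.e. {-6, -5, -4, -3, -2, -1, 0, 1, 2, 3, 4, 5, 6}.
⟨L_z²⟩ = ℏ²·(Σ m_l²)/(2l+1) = ℏ²·182/13 = 14ℏ².

⟨L_z²⟩ = 14 ℏ²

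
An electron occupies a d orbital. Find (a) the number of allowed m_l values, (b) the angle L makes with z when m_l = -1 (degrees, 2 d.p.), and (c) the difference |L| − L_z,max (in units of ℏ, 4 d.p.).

5 values; θ(m_l=-1) ≈ 114.09°; |L|−L_z,max ≈ 0.4495ℏ

D corresponds to l = 2.
There are 2l+1 = 5 values of m_l.
For m_l = -1: cos θ = -1/√6, θ ≈ 114.09°.
|L| − L_z,max = (√6 − 2)ℏ ≈ 0.4495ℏ.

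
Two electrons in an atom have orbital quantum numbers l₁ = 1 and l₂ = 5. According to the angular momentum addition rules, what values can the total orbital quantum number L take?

Angular momentum addition gives L = |l₁ − l₂|, …, l₁ + l₂.
L ∈ {4, 5, 6}.

L = 4, 5, 6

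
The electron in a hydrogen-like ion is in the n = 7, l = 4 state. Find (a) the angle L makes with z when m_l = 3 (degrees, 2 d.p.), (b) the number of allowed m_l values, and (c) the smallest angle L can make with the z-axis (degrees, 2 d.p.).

For m_l = 3: cos θ = 3/√20, θ ≈ 47.87°.
There are 2l+1 = 9 values of m_l.
cos θ_min = 4/√20, so θ_min ≈ 26.57°.

θ(m_l=3) ≈ 47.87°; 9 values; θ_min ≈ 26.57°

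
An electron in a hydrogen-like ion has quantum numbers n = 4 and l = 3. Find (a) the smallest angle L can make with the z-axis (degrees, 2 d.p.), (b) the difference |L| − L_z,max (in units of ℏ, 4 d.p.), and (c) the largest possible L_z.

cos θ_min = 3/√12, so θ_min ≈ 30.00°.
|L| − L_z,max = (2√3 − 3)ℏ ≈ 0.4641ℏ.
L_z,max = lℏ = 3ℏ.

θ_min ≈ 30.00°; |L|−L_z,max ≈ 0.4641ℏ; L_z,max = 3ℏ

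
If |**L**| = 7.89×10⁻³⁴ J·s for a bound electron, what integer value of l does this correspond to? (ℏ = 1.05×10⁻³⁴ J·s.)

|L|/ℏ = (7.89×10⁻³⁴)/(1.05×10⁻³⁴) ≈ 7.514.
(|L|/ℏ)² = l(l+1) ≈ 56.46 ⇒ l = 7.

l = 7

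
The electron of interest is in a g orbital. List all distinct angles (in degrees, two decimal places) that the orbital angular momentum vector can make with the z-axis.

θ ∈ {26.57°, 47.87°, 63.43°, 77.08°, 90.00°, 102.92°, 116.57°, 132.13°, 153.43°}

For a g orbital, l = 4.
|L| = √(l(l+1)) ℏ = 2√5 ℏ.
cos θ = m_l/√20 for each m_l ∈ {-4, -3, -2, -1, 0, 1, 2, 3, 4}.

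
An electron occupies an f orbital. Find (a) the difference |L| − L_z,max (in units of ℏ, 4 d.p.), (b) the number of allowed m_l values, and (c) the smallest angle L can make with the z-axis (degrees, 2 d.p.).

|L|−L_z,max ≈ 0.4641ℏ; 7 values; θ_min ≈ 30.00°

For an f orbital, l = 3.
|L| − L_z,max = (2√3 − 3)ℏ ≈ 0.4641ℏ.
There are 2l+1 = 7 values of m_l.
cos θ_min = 3/√12, so θ_min ≈ 30.00°.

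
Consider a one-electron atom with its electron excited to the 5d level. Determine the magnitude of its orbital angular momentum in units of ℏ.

The 5d level has l = 2.
|L| = ℏ√(l(l+1)) = ℏ√(2·3) = √6 ℏ

|L| = √6 ℏ ≈ 2.449ℏ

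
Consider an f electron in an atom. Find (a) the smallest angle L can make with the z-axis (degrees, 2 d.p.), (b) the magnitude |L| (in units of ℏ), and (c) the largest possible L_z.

An f state has l = 3.
cos θ_min = 3/√12, so θ_min ≈ 30.00°.
|L| = ℏ√(3·4) = 2√3 ℏ ≈ 3.464ℏ.
L_z,max = lℏ = 3ℏ.

θ_min ≈ 30.00°; |L| = 2√3 ℏ ≈ 3.464ℏ; L_z,max = 3ℏ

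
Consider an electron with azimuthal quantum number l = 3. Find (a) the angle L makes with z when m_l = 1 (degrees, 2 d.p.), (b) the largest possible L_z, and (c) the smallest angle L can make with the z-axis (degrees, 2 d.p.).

θ(m_l=1) ≈ 73.22°; L_z,max = 3ℏ; θ_min ≈ 30.00°

For m_l = 1: cos θ = 1/√12, θ ≈ 73.22°.
L_z,max = lℏ = 3ℏ.
cos θ_min = 3/√12, so θ_min ≈ 30.00°.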